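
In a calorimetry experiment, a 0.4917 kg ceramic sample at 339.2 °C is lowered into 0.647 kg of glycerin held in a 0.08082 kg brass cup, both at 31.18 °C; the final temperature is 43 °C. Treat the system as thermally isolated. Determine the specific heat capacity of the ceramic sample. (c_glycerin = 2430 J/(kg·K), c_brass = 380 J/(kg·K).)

Energy conservation, ΣQ = 0:
0.4917×c×(43 − 339.2) + 0.647×2430×(43 − 31.18) + 0.08082×380×(43 − 31.18) = 0
-145.64 c = -18947
c = -18947/-145.64 ≈ 130.1 J/(kg·K)

c ≈ 130 J/(kg·K)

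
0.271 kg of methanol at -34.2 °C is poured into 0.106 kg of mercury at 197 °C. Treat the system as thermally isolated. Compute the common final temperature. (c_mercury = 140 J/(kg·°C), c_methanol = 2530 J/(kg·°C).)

T_f ≈ -29.3 °C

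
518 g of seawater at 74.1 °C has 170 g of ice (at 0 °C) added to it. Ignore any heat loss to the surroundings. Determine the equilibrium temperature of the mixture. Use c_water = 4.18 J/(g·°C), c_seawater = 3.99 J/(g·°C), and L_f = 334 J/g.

T_f ≈ 34.7 °C

Sum of m c ΔT and latent-heat terms is zero:
latent heat to melt: 170×334 = 56780; warm the meltwater: 710.6 T; seawater cools: 518×3.99×(T − 74.1) = 2066.8(T − 74.1)
2777.4 T = 153151 − 56780 = 96371
T ≈ 34.70 °C — above 0 °C, consistent with complete melting.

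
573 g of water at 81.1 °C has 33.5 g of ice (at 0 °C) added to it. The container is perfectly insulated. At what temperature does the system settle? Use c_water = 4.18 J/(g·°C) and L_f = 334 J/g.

Net heat exchanged in the isolated system is zero:
fusion: m_ice L_f = 33.5×334 = 11189
  warm the meltwater: 140.03 T
  water cools: 573×4.18×(T − 81.1) = 2395.1(T − 81.1)
2535.2 T = 194246 − 11189 = 183057
T ≈ 72.21 °C (positive, so assuming full melt was valid).

T_f ≈ 72.2 °C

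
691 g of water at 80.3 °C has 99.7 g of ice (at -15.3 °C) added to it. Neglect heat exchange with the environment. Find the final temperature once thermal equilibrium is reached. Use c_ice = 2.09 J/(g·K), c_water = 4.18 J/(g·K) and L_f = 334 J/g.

T_f ≈ 59.1 °C

Energy conservation, ΣQ = 0:
warm ice to 0 °C: 99.7×2.09×(0 − (-15.3)) = 3188.1
  fusion: m_ice L_f = 99.7×334 = 33300
  meltwater 0→T: 99.7×4.18×T = 416.75 T
  water cools: 691×4.18×(T − 80.3) = 2888.4(T − 80.3)
3305.1 T = 231937 − 36488 = 195449
T ≈ 59.14 °C — above 0 °C, consistent with complete melting.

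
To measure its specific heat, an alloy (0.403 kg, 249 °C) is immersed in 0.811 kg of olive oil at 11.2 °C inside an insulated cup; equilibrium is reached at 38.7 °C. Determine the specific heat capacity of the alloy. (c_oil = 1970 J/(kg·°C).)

m_s c (T_s − T_f) = m_oil c_oil (T_f − T_0):
0.403·c·(249 − 38.7) = 0.811·1970·(38.7 − 11.2)
84.75 c = 43936  ⇒  c ≈ 518.4 J/(kg·°C)

c ≈ 518 J/(kg·°C)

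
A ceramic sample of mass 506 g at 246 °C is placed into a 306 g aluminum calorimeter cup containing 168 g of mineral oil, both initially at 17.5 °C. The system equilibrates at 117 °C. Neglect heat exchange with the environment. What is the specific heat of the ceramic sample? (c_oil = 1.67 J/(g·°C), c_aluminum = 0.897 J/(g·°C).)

c ≈ 0.846 J/(g·°C)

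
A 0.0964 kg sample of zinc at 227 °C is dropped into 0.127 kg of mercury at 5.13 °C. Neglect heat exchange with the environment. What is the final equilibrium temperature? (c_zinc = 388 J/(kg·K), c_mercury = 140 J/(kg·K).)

T_f ≈ 155.5 °C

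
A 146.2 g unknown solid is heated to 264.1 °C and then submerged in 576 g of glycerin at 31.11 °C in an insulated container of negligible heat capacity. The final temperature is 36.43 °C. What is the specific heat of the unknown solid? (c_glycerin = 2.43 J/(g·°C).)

c ≈ 0.224 J/(g·°C)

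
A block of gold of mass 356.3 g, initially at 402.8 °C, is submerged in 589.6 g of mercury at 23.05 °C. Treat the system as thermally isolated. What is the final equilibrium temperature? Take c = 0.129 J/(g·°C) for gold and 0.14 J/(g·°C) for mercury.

T_f ≈ 158.9 °C

Heat lost by the gold equals heat gained by the mercury:
356.3*0.129*(402.8 − T) = 589.6*0.14*(T − 23.05)
45.96(402.8 − T) = 82.54(T − 23.05)
128.51 T = 20416  ⇒  T ≈ 158.87 °C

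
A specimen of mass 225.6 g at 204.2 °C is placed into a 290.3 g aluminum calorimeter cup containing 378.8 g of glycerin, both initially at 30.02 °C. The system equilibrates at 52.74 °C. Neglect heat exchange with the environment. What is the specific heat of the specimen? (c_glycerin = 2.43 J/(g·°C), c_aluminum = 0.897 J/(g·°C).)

c ≈ 0.785 J/(g·°C)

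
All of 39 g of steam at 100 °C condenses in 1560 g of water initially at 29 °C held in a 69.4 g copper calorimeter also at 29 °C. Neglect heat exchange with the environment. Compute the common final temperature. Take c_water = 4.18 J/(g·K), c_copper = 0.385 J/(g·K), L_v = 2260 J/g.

Setting the total heat transfer to zero:
condense steam: −39×2260 = −88140
  condensate cools 100→T: 39×4.18×(T − 100) = 163.02(T − 100)
  water warms: 1560×4.18×(T − 29) = 6520.8(T − 29)
  copper cup: 69.4×0.385×(T − 29) = 26.72(T − 29)
6710.5 T = 88140 + 16302 + 189878 = 294320
T ≈ 43.86 °C, under the boiling point, so the assumption holds.

T_f ≈ 43.9 °C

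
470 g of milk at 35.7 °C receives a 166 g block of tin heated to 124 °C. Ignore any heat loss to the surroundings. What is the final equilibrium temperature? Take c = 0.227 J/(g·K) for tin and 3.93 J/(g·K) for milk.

T_f ≈ 37.5 °C

Taking heat into each body as positive, Σ m c ΔT = 0:
166*0.227*(T − 124) + 470*3.93*(T − 35.7) = 0
37.68(T − 124) + 1847.1(T − 35.7) = 0
1884.8 T = 70614
T = 70614/1884.8 ≈ 37.47 °C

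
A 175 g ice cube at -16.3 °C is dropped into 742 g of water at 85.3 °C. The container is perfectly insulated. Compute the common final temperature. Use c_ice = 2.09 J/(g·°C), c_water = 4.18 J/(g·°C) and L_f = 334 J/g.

T_f ≈ 52.2 °C

Heat gained plus heat lost sum to zero:
warm ice to 0 °C: 175×2.09×(0 − (-16.3)) = 5961.7; latent heat to melt: 175×334 = 58450; meltwater 0→T: 175×4.18×T = 731.5 T; water cools: 742×4.18×(T − 85.3) = 3101.6(T − 85.3)
3833.1 T = 264563 − 64412 = 200151
T ≈ 52.22 °C — above 0 °C, consistent with complete melting.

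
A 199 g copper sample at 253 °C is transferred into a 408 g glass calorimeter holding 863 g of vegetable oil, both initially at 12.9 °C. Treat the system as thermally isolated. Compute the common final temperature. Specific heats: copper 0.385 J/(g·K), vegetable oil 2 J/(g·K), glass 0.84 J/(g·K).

T_f ≈ 21.5 °C

Heat gained plus heat lost sum to zero:
199*0.385*(T − 253) + 863*2*(T − 12.9) + 408*0.84*(T − 12.9) = 0
76.61(T − 253) + 1726(T − 12.9) + 342.72(T − 12.9) = 0
2145.3 T = 46070
T = 46070/2145.3 ≈ 21.47 °C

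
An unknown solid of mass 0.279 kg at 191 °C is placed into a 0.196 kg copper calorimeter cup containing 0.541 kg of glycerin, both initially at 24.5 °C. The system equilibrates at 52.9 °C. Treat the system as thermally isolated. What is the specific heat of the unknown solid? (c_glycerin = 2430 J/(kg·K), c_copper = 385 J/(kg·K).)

Energy conservation, ΣQ = 0:
0.279×c×(52.9 − 191) + 0.541×2430×(52.9 − 24.5) + 0.196×385×(52.9 − 24.5) = 0
-38.53 c = -39479
c = -39479/-38.53 ≈ 1025 J/(kg·K)

c ≈ 1020 J/(kg·K)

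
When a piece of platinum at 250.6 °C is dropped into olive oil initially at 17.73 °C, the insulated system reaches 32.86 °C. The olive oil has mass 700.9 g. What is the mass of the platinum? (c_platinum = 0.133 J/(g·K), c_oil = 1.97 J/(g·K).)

Heat gained plus heat lost sum to zero:
m·0.133·(32.86 − 250.6) + 700.9·1.97·(32.86 − 17.73) = 0
-28.96 m = -20891
m = -20891/-28.96 ≈ 721.4 g

m ≈ 721 g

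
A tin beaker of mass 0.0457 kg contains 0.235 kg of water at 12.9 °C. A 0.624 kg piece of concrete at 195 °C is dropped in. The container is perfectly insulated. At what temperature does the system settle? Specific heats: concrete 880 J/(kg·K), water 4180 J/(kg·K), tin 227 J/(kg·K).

Energy conservation, ΣQ = 0:
0.624*880*(T − 195) + 0.235*4180*(T − 12.9) + 0.0457*227*(T − 12.9) = 0
1541.8 T = 119884
T ≈ 77.76 °C

T_f ≈ 77.8 °C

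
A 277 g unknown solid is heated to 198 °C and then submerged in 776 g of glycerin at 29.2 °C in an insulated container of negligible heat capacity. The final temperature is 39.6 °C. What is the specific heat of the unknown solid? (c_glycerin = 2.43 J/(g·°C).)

c ≈ 0.447 J/(g·°C)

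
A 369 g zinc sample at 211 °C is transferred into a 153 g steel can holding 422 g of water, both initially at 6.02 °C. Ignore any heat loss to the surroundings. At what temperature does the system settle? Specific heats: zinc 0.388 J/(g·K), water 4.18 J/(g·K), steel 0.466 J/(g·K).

Energy conservation, ΣQ = 0:
369×0.388×(T − 211) + 422×4.18×(T − 6.02) + 153×0.466×(T − 6.02) = 0
(143.17 + 1764 + 71.3) T = 143.17×211 + 1764×6.02 + 71.3×6.02
T = 41258/1978.4 ≈ 20.85 °C

T_f ≈ 20.9 °C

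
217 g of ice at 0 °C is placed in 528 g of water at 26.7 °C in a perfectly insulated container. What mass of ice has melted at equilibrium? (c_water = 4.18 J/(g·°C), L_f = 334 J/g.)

m_melted ≈ 176 g

Water can give up m c ΔT = 528×4.18×26.7 = 58928 J before reaching 0 °C.
Melting all 217 g of ice would need 217×334 = 72478 J.
Since 58928 < 72478 J, not all the ice melts; equilibrium is at 0 °C.
m_melt = 58928 / L_f = 176.4 g.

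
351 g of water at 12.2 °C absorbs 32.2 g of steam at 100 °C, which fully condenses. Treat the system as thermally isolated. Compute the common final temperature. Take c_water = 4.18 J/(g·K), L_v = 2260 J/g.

T_f ≈ 65.0 °C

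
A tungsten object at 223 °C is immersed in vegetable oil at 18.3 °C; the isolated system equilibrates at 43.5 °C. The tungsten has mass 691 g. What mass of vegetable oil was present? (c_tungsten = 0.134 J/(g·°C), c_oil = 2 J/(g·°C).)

Heat gained plus heat lost sum to zero:
691×0.134×(43.5 − 223) + m×2×(43.5 − 18.3) = 0
50.4 m = 16621
m = 16621/50.4 ≈ 329.8 g

m ≈ 330 g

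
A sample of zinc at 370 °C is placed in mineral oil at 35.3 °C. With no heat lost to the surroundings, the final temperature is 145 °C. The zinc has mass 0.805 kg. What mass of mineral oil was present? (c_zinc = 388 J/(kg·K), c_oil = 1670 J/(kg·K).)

m ≈ 0.384 kg

|Q_zinc| = |Q_oil|:
0.805×388×(370 − 145) = m×1670×(145 − 35.3)
183199 m = 70276  ⇒  m ≈ 0.3836 kg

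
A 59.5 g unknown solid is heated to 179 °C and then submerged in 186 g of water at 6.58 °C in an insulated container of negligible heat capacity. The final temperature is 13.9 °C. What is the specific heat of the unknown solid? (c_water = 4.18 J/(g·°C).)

c ≈ 0.579 J/(g·°C)

Heat lost by the unknown solid = heat gained by the water:
59.5×c×(179 − 13.9) = 186×4.18×(13.9 − 6.58)
9823.4 c = 5691.2  ⇒  c ≈ 0.5793 J/(g·°C)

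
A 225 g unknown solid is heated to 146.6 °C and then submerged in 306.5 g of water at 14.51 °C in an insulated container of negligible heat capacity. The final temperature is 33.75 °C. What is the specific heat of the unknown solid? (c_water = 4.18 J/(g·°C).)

c ≈ 0.971 J/(g·°C)

Net heat exchanged in the isolated system is zero:
225·c·(33.75 − 146.6) + 306.5·4.18·(33.75 − 14.51) = 0
-25391 c = -24650
c = -24650/-25391 ≈ 0.9708 J/(g·°C)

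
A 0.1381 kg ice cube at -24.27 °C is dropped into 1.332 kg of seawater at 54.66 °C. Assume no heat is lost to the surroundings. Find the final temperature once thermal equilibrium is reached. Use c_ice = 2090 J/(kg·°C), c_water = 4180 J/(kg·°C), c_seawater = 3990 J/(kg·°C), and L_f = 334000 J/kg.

Sum of m c ΔT and latent-heat terms is zero:
ice -24.27→0 °C: 0.1381×2090×24.27 = 7005; latent heat to melt: 0.1381×334000 = 46125; warm the meltwater: 577.26 T; seawater: 5314.7(T − 54.66)
5891.9 T = 290500 − 53130 = 237370
T ≈ 40.29 °C — above 0 °C, consistent with complete melting.

T_f ≈ 40.3 °C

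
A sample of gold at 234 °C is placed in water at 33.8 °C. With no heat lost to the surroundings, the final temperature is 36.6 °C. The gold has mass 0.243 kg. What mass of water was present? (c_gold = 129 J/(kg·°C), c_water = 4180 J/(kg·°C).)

m ≈ 0.529 kg

Conservation of energy gives ΣQ = 0:
0.243×129×(36.6 − 234) + m×4180×(36.6 − 33.8) = 0
11704 m = 6187.9
m = 6187.9/11704 ≈ 0.5287 kg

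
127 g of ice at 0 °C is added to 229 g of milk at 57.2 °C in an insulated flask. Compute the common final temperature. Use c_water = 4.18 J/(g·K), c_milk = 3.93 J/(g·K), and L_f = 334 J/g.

Conservation of energy gives ΣQ = 0:
fusion: m_ice L_f = 127×334 = 42418; meltwater 0→T: 127×4.18×T = 530.86 T; milk: 899.97(T − 57.2)
1430.8 T = 51478 − 42418 = 9060.3
T ≈ 6.33 °C (positive, so assuming full melt was valid).

T_f ≈ 6.3 °C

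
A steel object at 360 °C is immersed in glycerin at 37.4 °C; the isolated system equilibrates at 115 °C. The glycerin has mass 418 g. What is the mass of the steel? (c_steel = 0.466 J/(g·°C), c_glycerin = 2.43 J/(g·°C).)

|Q_steel| = |Q_glycerin|:
m·0.466·(360 − 115) = 418·2.43·(115 − 37.4)
114.17 m = 78821  ⇒  m ≈ 690.4 g

m ≈ 690 g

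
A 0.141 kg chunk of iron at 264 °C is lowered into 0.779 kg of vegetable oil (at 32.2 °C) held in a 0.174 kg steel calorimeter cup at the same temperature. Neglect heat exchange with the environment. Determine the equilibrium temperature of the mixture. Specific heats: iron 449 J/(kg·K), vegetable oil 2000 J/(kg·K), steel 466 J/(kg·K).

T_f ≈ 40.8 °C

Setting the total heat transfer to zero:
0.141*449*(T − 264) + 0.779*2000*(T − 32.2) + 0.174*466*(T − 32.2) = 0
63.31(T − 264) + 1558(T − 32.2) + 81.08(T − 32.2) = 0
(63.31 + 1558 + 81.08) T = 63.31*264 + 1558*32.2 + 81.08*32.2
T ≈ 40.82 °C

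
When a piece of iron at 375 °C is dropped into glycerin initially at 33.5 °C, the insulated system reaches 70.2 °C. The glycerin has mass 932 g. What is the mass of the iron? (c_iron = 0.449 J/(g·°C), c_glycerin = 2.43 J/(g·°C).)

|Q_iron| = |Q_glycerin|:
m×0.449×(375 − 70.2) = 932×2.43×(70.2 − 33.5)
136.86 m = 83117  ⇒  m ≈ 607.3 g

m ≈ 607 g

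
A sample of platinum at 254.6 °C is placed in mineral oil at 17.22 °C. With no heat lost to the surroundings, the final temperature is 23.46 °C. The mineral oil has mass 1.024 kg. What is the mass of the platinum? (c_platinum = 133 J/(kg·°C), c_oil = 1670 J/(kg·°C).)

m ≈ 0.347 kg

Heat lost by the platinum = heat gained by the oil:
m·133·(254.6 − 23.46) = 1.024·1670·(23.46 − 17.22)
30742 m = 10671  ⇒  m ≈ 0.3471 kg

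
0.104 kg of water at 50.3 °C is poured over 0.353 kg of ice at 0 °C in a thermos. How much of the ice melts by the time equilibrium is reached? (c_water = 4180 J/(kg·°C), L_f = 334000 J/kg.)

m_melted ≈ 0.0655 kg

Water can give up m c ΔT = 0.104·4180·50.3 = 21866 J before reaching 0 °C.
Fully melting the ice requires m_ice L_f = 0.353·334000 = 117902 J.
21866 J < 117902 J, so only part of the ice melts and the system sits at 0 °C.
m_melted·334000 = 21866  ⇒  m_melted ≈ 0.06547 kg.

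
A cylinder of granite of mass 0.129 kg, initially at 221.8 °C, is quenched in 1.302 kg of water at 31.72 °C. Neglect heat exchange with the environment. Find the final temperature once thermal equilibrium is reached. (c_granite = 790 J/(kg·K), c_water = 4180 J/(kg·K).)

Conservation of energy gives ΣQ = 0:
0.129×790×(T − 221.8) + 1.302×4180×(T − 31.72) = 0
101.91(T − 221.8) + 5442.4(T − 31.72) = 0
(101.91 + 5442.4) T = 101.91×221.8 + 5442.4×31.72
T = 195235/5544.3 ≈ 35.21 °C

T_f ≈ 35.2 °C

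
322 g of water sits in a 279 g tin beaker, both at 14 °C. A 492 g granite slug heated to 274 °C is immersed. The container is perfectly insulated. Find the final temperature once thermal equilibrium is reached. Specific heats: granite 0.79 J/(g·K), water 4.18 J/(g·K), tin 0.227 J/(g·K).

With ΣQ=0 the equilibrium temperature is the m·c-weighted mean:
T_f = (388.68·274 + 1346·14 + 63.33·14) / (388.68 + 1346 + 63.33)
    = 126228 / 1798 ≈ 70.21 °C

T_f ≈ 70.2 °C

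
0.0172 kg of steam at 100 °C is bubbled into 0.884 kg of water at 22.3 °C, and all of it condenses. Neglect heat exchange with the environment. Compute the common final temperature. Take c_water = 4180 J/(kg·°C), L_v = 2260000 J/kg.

Let T be the final temperature. ΣQ_i = 0:
condense steam: −0.0172·2260000 = −38872
  condensate cools 100→T: 0.0172·4180·(T − 100) = 71.9(T − 100)
  original water: 3695.1(T − 22.3)
3767 T = 38872 + 7189.6 + 82401 = 128463
T ≈ 34.10 °C (< 100 °C, so full condensation is consistent).

T_f ≈ 34.1 °C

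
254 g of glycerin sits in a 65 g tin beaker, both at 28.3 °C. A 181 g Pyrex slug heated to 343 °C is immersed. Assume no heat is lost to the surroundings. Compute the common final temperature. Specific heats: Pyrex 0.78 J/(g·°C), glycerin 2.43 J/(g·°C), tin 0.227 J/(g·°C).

T_f ≈ 85.8 °C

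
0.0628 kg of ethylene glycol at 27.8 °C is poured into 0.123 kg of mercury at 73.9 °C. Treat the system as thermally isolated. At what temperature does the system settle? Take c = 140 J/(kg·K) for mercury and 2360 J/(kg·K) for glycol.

Let T be the final temperature. ΣQ_i = 0:
0.123×140×(T − 73.9) + 0.0628×2360×(T − 27.8) = 0
165.43 T = 5392.7
T = 5392.7/165.43 ≈ 32.60 °C

T_f ≈ 32.6 °C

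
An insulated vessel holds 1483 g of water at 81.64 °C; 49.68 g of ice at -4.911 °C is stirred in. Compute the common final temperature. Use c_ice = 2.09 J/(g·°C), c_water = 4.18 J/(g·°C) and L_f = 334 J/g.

T_f ≈ 76.3 °C

Heat gained plus heat lost sum to zero:
ice -4.911→0 °C: 49.68·2.09·4.911 = 509.92
  melt ice: 49.68·334 = 16593
  warm the meltwater: 207.66 T
  water cools: 1483·4.18·(T − 81.64) = 6198.9(T − 81.64)
6406.6 T = 506081 − 17103 = 488978
T ≈ 76.32 °C — above 0 °C, consistent with complete melting.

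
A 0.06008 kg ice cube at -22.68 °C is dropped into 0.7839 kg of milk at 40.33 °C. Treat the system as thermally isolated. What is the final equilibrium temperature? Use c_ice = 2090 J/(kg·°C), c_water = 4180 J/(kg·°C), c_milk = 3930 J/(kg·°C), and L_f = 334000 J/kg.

Conservation of energy gives ΣQ = 0:
warm ice to 0 °C: 0.06008×2090×(0 − (-22.68)) = 2847.9; fusion: m_ice L_f = 0.06008×334000 = 20067; meltwater 0→T: 0.06008×4180×T = 251.13 T; milk: 3080.7(T − 40.33)
3331.9 T = 124246 − 22915 = 101331
T ≈ 30.41 °C — above 0 °C, consistent with complete melting.

T_f ≈ 30.4 °C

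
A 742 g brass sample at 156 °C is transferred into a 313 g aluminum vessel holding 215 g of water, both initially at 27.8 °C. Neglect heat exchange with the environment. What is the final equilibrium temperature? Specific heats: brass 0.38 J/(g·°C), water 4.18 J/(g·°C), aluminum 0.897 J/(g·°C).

With ΣQ=0 the equilibrium temperature is the m·c-weighted mean:
T_f = (281.96×156 + 898.7×27.8 + 280.76×27.8) / (281.96 + 898.7 + 280.76)
    = 76775 / 1461.4 ≈ 52.53 °C

T_f ≈ 52.5 °C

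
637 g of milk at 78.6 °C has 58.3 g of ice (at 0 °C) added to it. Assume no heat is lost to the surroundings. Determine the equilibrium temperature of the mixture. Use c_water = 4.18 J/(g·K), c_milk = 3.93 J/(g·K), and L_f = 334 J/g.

T_f ≈ 64.5 °C

Energy conservation, ΣQ = 0:
latent heat to melt: 58.3×334 = 19472
  meltwater 0→T: 58.3×4.18×T = 243.69 T
  milk: 2503.4(T − 78.6)
2747.1 T = 196768 − 19472 = 177296
T ≈ 64.54 °C — above 0 °C, consistent with complete melting.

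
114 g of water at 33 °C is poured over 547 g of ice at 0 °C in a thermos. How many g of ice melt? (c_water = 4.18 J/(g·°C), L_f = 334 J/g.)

m_melted ≈ 47.1 g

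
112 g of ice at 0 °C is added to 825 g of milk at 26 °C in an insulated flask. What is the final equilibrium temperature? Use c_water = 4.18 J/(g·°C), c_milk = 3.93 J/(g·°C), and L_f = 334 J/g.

T_f ≈ 12.6 °C

Let T be the final temperature. ΣQ_i = 0:
latent heat to melt: 112×334 = 37408; meltwater 0→T: 112×4.18×T = 468.16 T; milk: 3242.2(T − 26)
3710.4 T = 84298 − 37408 = 46890
T ≈ 12.64 °C (positive, so assuming full melt was valid).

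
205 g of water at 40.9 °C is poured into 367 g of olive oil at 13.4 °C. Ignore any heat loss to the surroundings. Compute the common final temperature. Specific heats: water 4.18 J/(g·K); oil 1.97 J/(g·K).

T_f ≈ 28.3 °C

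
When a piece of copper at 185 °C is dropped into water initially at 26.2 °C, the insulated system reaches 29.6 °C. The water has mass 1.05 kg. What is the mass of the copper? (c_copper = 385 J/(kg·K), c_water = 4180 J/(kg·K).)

Heat lost by the copper = heat gained by the water:
m×385×(185 − 29.6) = 1.05×4180×(29.6 − 26.2)
59829 m = 14923  ⇒  m ≈ 0.2494 kg

m ≈ 0.249 kg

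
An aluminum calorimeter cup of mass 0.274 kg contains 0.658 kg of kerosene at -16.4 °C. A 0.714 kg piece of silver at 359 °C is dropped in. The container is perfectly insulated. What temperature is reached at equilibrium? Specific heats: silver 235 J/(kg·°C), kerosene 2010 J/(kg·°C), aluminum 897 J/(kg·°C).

Taking heat into each body as positive, Σ m c ΔT = 0:
0.714*235*(T − 359) + 0.658*2010*(T − (-16.4)) + 0.274*897*(T − (-16.4)) = 0
(167.79 + 1322.6 + 245.78) T = 167.79*359 + 1322.6*(-16.4) + 245.78*(-16.4)
T = 34516/1736.1 ≈ 19.88 °C

T_f ≈ 19.9 °C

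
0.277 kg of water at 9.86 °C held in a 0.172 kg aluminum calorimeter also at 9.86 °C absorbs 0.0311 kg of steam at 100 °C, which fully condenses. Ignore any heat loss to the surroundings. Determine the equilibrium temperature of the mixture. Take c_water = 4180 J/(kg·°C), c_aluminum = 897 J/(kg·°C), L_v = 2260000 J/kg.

Sum of m c ΔT and latent-heat terms is zero:
latent heat released on condensation: 0.0311·2260000 = 70286; condensate cools 100→T: 0.0311·4180·(T − 100) = 130(T − 100); water warms: 0.277·4180·(T − 9.86) = 1157.9(T − 9.86); cup: 154.28(T − 9.86)
1442.1 T = 70286 + 13000 + 12938 = 96224
T ≈ 66.72 °C (< 100 °C, so full condensation is consistent).

T_f ≈ 66.7 °C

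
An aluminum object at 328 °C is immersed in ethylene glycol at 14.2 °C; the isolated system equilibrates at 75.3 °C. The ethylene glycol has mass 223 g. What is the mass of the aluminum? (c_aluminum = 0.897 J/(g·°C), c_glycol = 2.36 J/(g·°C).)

Let T be the final temperature. ΣQ_i = 0:
m·0.897·(75.3 − 328) + 223·2.36·(75.3 − 14.2) = 0
-226.67 m = -32156
m = -32156/-226.67 ≈ 141.9 g

m ≈ 142 g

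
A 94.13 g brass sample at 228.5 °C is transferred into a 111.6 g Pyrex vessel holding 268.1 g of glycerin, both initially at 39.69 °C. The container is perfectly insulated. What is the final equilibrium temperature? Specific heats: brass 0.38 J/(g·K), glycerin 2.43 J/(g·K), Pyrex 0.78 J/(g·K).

T_f ≈ 48.4 °C

T_f is the heat-capacity-weighted average of the initial temperatures:
T_f = (35.77×228.5 + 651.48×39.69 + 87.05×39.69) / (35.77 + 651.48 + 87.05)
    = 37486 / 774.3 ≈ 48.41 °C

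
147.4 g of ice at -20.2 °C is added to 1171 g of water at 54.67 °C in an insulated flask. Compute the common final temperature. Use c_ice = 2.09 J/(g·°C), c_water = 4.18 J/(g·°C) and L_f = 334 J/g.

T_f ≈ 38.5 °C

Sum of m c ΔT and latent-heat terms is zero:
warm ice to 0 °C: 147.4×2.09×(0 − (-20.2)) = 6222.9; fusion: m_ice L_f = 147.4×334 = 49232; warm the meltwater: 616.13 T; water cools: 1171×4.18×(T − 54.67) = 4894.8(T − 54.67)
5510.9 T = 267598 − 55455 = 212143
T ≈ 38.50 °C — above 0 °C, consistent with complete melting.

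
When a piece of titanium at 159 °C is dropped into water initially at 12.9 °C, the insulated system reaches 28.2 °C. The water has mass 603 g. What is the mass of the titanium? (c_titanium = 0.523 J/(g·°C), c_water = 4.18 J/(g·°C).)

m ≈ 564 g

|Q_titanium| = |Q_water|:
m×0.523×(159 − 28.2) = 603×4.18×(28.2 − 12.9)
68.41 m = 38564  ⇒  m ≈ 563.7 g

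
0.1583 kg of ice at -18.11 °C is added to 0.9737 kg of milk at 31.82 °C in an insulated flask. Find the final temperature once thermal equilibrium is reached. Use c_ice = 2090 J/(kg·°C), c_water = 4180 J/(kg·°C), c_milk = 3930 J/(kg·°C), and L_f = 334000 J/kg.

T_f ≈ 14.0 °C

Taking heat into each body as positive, Σ m c ΔT = 0:
ice -18.11→0 °C: 0.1583×2090×18.11 = 5991.6
  fusion: m_ice L_f = 0.1583×334000 = 52872
  meltwater 0→T: 0.1583×4180×T = 661.69 T
  milk: 3826.6(T − 31.82)
4488.3 T = 121764 − 58864 = 62900
T ≈ 14.01 °C. Since T > 0 °C, the all-ice-melts assumption holds.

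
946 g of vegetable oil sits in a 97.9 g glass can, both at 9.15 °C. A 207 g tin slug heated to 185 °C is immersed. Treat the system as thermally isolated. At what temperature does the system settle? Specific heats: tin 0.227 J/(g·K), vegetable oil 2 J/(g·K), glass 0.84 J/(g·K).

T_f ≈ 13.2 °C

T_f = Σ m_i c_i T_i / Σ m_i c_i:
T_f = (46.99*185 + 1892*9.15 + 82.24*9.15) / (46.99 + 1892 + 82.24)
    = 26757 / 2021.2 ≈ 13.24 °C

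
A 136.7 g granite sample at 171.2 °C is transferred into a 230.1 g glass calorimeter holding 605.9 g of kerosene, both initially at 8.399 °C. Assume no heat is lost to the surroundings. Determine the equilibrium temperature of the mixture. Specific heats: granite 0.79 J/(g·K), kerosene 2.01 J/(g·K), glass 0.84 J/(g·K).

Net heat exchanged in the isolated system is zero:
136.7×0.79×(T − 171.2) + 605.9×2.01×(T − 8.399) + 230.1×0.84×(T − 8.399) = 0
107.99(T − 171.2) + 1217.9(T − 8.399) + 193.28(T − 8.399) = 0
(107.99 + 1217.9 + 193.28) T = 107.99×171.2 + 1217.9×8.399 + 193.28×8.399
T = 30341 / 1519.1 = 20 °C

T_f ≈ 20.0 °C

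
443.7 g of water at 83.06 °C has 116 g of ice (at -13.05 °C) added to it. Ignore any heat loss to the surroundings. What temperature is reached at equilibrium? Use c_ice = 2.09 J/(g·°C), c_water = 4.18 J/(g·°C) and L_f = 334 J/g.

T_f ≈ 47.9 °C

Net heat exchanged in the isolated system is zero:
ice -13.05→0 °C: 116·2.09·13.05 = 3163.8; fusion: m_ice L_f = 116·334 = 38744; meltwater 0→T: 116·4.18·T = 484.88 T; water cools: 443.7·4.18·(T − 83.06) = 1854.7(T − 83.06)
2339.5 T = 154049 − 41908 = 112141
T ≈ 47.93 °C — above 0 °C, consistent with complete melting.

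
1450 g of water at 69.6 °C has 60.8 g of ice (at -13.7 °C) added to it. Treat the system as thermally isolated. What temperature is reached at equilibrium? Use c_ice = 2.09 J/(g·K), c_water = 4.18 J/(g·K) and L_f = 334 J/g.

Taking heat into each body as positive, Σ m c ΔT = 0:
warm ice to 0 °C: 60.8·2.09·(0 − (-13.7)) = 1740.9; fusion: m_ice L_f = 60.8·334 = 20307; meltwater 0→T: 60.8·4.18·T = 254.14 T; water cools: 1450·4.18·(T − 69.6) = 6061(T − 69.6)
6315.1 T = 421846 − 22048 = 399798
T ≈ 63.31 °C — above 0 °C, consistent with complete melting.

T_f ≈ 63.3 °C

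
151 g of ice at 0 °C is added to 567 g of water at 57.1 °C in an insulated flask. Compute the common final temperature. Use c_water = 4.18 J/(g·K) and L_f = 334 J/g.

T_f ≈ 28.3 °C

Heat gained plus heat lost sum to zero:
melt ice: 151·334 = 50434; meltwater 0→T: 151·4.18·T = 631.18 T; water: 2370.1(T − 57.1)
3001.2 T = 135330 − 50434 = 84896
T ≈ 28.29 °C (positive, so assuming full melt was valid).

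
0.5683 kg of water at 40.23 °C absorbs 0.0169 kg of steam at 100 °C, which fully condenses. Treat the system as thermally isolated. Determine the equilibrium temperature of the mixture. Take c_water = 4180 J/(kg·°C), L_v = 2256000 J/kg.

T_f ≈ 57.5 °C

Setting the total heat transfer to zero:
condense steam: −0.0169×2256000 = −38126; condensed water 100 °C→T: 70.64(T − 100); water warms: 0.5683×4180×(T − 40.23) = 2375.5(T − 40.23)
2446.1 T = 38126 + 7064.2 + 95566 = 140757
T ≈ 57.54 °C, under the boiling point, so the assumption holds.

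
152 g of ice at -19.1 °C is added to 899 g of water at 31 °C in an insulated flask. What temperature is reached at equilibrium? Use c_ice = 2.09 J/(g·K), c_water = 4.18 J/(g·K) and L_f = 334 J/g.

Net heat exchanged in the isolated system is zero:
warm ice to 0 °C: 152×2.09×(0 − (-19.1)) = 6067.7; melt ice: 152×334 = 50768; warm the meltwater: 635.36 T; water cools: 899×4.18×(T − 31) = 3757.8(T − 31)
4393.2 T = 116492 − 56836 = 59657
T ≈ 13.58 °C — above 0 °C, consistent with complete melting.

T_f ≈ 13.6 °C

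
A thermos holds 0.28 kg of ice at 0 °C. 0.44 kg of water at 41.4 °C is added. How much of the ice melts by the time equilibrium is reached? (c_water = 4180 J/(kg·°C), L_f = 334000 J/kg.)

Heat available from the water dropping to 0 °C: 0.44·4180·41.4 = 76143 J.
Fully melting the ice requires m_ice L_f = 0.28·334000 = 93520 J.
Since 76143 < 93520 J, not all the ice melts; equilibrium is at 0 °C.
Mass melted = 76143/334000 ≈ 0.228 kg.

m_melted ≈ 0.228 kg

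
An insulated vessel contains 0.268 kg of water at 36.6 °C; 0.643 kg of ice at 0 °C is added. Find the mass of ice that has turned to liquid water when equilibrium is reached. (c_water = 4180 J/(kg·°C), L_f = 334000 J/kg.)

Water can give up m c ΔT = 0.268·4180·36.6 = 41001 J before reaching 0 °C.
Fully melting the ice requires m_ice L_f = 0.643·334000 = 214762 J.
That's not enough to melt it all — equilibrium is at 0 °C with ice remaining.
m_melted·334000 = 41001  ⇒  m_melted ≈ 0.1228 kg.

m_melted ≈ 0.123 kg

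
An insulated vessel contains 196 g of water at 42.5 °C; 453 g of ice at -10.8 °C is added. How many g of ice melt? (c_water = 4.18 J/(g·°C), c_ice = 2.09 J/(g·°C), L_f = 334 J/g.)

m_melted ≈ 73.6 g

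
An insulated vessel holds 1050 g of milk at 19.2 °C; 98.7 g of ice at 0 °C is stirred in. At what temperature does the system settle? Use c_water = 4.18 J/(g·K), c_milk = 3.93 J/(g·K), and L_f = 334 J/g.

T_f ≈ 10.2 °C

Energy conservation, ΣQ = 0:
latent heat to melt: 98.7×334 = 32966
  meltwater 0→T: 98.7×4.18×T = 412.57 T
  milk: 4126.5(T − 19.2)
4539.1 T = 79229 − 32966 = 46263
T ≈ 10.19 °C — above 0 °C, consistent with complete melting.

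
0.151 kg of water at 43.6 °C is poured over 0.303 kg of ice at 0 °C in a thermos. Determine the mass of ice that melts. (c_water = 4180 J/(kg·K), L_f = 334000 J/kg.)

m_melted ≈ 0.0824 kg

Water can give up m c ΔT = 0.151·4180·43.6 = 27519 J before reaching 0 °C.
Melting all 0.303 kg of ice would need 0.303·334000 = 101202 J.
Since 27519 < 101202 J, not all the ice melts; equilibrium is at 0 °C.
m_melt = 27519 / L_f = 0.08239 kg.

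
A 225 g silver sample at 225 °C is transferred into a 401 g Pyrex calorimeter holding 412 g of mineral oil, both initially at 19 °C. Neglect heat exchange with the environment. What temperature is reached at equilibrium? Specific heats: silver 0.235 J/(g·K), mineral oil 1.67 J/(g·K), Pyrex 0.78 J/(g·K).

T_f ≈ 29.3 °C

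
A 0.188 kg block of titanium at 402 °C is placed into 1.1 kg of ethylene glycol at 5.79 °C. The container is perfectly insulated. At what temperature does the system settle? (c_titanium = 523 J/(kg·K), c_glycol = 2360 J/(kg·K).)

T_f ≈ 20.2 °C

Heat gained plus heat lost sum to zero:
0.188·523·(T − 402) + 1.1·2360·(T − 5.79) = 0
(98.32 + 2596) T = 98.32·402 + 2596·5.79
T = 54557 / 2694.3 = 20.2 °C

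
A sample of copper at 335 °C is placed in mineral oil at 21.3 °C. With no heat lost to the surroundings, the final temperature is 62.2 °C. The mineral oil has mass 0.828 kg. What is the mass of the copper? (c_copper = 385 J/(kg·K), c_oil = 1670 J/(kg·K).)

|Q_copper| = |Q_oil|:
m·385·(335 − 62.2) = 0.828·1670·(62.2 − 21.3)
105028 m = 56555  ⇒  m ≈ 0.5385 kg

m ≈ 0.538 kg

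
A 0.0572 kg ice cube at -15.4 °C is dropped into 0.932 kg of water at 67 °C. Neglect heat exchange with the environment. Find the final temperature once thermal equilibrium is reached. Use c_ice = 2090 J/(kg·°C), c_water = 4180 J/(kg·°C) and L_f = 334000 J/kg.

Net heat exchanged in the isolated system is zero:
ice -15.4→0 °C: 0.0572·2090·15.4 = 1841; latent heat to melt: 0.0572·334000 = 19105; warm the meltwater: 239.1 T; water: 3895.8(T − 67)
4134.9 T = 261016 − 20946 = 240070
T ≈ 58.06 °C (positive, so assuming full melt was valid).

T_f ≈ 58.1 °C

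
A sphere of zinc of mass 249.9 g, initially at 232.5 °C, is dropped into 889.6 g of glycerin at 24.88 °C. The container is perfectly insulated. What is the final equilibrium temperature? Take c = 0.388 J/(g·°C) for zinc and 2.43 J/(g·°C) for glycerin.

|Q_zinc| = |Q_glycerin|:
249.9×0.388×(232.5 − T) = 889.6×2.43×(T − 24.88)
96.96(232.5 − T) = 2161.7(T − 24.88)
2258.7 T = 76327  ⇒  T ≈ 33.79 °C

T_f ≈ 33.8 °C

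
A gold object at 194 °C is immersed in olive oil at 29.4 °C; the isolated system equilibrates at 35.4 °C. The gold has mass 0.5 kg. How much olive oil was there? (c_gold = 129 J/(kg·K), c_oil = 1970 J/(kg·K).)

m ≈ 0.865 kg

Conservation of energy gives ΣQ = 0:
0.5×129×(35.4 − 194) + m×1970×(35.4 − 29.4) = 0
11820 m = 10230
m = 10230/11820 ≈ 0.8655 kg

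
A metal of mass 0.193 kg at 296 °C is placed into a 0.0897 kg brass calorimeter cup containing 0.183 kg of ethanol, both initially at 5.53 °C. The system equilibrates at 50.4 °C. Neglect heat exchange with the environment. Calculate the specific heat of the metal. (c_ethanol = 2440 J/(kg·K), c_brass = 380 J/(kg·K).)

c ≈ 455 J/(kg·K)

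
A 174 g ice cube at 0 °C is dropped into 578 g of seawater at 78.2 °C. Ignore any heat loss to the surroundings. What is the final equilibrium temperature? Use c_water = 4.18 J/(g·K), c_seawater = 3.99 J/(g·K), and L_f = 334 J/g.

T_f ≈ 40.3 °C

Sum of m c ΔT and latent-heat terms is zero:
latent heat to melt: 174·334 = 58116
  meltwater 0→T: 174·4.18·T = 727.32 T
  seawater cools: 578·3.99·(T − 78.2) = 2306.2(T − 78.2)
3033.5 T = 180346 − 58116 = 122230
T ≈ 40.29 °C (positive, so assuming full melt was valid).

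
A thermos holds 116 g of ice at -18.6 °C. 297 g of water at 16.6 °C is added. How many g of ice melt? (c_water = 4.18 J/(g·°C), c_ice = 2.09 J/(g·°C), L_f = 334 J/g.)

m_melted ≈ 48.2 g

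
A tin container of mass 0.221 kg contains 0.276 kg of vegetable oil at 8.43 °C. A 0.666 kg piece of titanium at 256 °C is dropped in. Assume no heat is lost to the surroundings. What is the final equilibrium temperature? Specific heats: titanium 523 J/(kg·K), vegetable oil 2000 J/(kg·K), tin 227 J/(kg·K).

Taking heat into each body as positive, Σ m c ΔT = 0:
0.666*523*(T − 256) + 0.276*2000*(T − 8.43) + 0.221*227*(T − 8.43) = 0
348.32(T − 256) + 552(T − 8.43) + 50.17(T − 8.43) = 0
950.49 T = 94246
T ≈ 99.16 °C

T_f ≈ 99.2 °C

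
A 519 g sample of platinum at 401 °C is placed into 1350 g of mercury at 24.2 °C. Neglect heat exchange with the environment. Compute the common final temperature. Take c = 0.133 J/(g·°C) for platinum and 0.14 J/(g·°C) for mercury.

Heat lost by the platinum equals heat gained by the mercury:
519*0.133*(401 − T) = 1350*0.14*(T − 24.2)
69.03(401 − T) = 189(T − 24.2)
258.03 T = 32254  ⇒  T ≈ 125.00 °C

T_f ≈ 125.0 °C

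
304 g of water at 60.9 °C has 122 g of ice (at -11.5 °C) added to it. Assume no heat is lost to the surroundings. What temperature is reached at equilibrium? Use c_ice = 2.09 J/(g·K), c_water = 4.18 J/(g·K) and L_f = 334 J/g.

Conservation of energy gives ΣQ = 0:
warm ice to 0 °C: 122×2.09×(0 − (-11.5)) = 2932.3; fusion: m_ice L_f = 122×334 = 40748; meltwater 0→T: 122×4.18×T = 509.96 T; water: 1270.7(T − 60.9)
1780.7 T = 77387 − 43680 = 33707
T ≈ 18.93 °C (positive, so assuming full melt was valid).

T_f ≈ 18.9 °C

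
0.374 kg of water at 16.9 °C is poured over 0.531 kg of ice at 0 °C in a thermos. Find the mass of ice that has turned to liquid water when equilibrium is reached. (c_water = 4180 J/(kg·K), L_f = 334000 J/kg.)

Heat available from the water dropping to 0 °C: 0.374×4180×16.9 = 26420 J.
To melt every bit of ice: 0.531×334000 = 177354 J.
26420 J < 177354 J, so only part of the ice melts and the system sits at 0 °C.
m_melted×334000 = 26420  ⇒  m_melted ≈ 0.0791 kg.

m_melted ≈ 0.0791 kg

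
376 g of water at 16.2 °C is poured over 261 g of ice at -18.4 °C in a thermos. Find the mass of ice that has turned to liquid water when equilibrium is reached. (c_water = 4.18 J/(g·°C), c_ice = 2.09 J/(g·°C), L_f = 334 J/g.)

Water can give up m c ΔT = 376·4.18·16.2 = 25461 J before reaching 0 °C.
Of that, 261·2.09·18.4 = 10037 J goes to bring the ice to 0 °C, leaving 15424 J.
Melting all 261 g of ice would need 261·334 = 87174 J.
That's not enough to melt it all — equilibrium is at 0 °C with ice remaining.
m_melt = 15424 / L_f = 46.18 g.

m_melted ≈ 46.2 g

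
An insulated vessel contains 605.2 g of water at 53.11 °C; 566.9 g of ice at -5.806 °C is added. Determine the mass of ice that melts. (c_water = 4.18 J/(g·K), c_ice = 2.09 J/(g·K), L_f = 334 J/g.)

m_melted ≈ 382 g

Cooling the water to 0 °C releases 605.2·4.18·53.11 = 134354 J.
Warming the ice to 0 °C takes 566.9·2.09·5.806 = 6879.1 J, leaving 127475 J for melting.
Fully melting the ice requires m_ice L_f = 566.9·334 = 189345 J.
127475 J < 189345 J, so only part of the ice melts and the system sits at 0 °C.
m_melt = 127475 / L_f = 381.7 g.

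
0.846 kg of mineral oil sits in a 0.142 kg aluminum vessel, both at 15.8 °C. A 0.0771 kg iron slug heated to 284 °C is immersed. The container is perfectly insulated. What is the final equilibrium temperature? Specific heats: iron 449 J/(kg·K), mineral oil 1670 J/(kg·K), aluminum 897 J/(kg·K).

T_f ≈ 21.7 °C

T_f is the heat-capacity-weighted average of the initial temperatures:
T_f = (34.62*284 + 1412.8*15.8 + 127.37*15.8) / (34.62 + 1412.8 + 127.37)
    = 34167 / 1574.8 ≈ 21.70 °C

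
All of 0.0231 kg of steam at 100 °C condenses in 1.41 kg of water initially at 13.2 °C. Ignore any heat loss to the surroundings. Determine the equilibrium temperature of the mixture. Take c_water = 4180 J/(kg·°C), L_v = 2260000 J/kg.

Net heat exchanged in the isolated system is zero:
steam→water at 100 °C releases m L_v = 0.0231·2260000 = 52206
  condensed water 100 °C→T: 96.56(T − 100)
  original water: 5893.8(T − 13.2)
5990.4 T = 52206 + 9655.8 + 77798 = 139660
T ≈ 23.31 °C, under the boiling point, so the assumption holds.

T_f ≈ 23.3 °C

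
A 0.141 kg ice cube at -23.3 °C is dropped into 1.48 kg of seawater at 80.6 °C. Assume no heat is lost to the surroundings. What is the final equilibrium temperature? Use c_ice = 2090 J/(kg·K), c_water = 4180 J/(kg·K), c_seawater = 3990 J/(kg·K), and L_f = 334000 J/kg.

Let T be the final temperature. ΣQ_i = 0:
warm ice to 0 °C: 0.141×2090×(0 − (-23.3)) = 6866.3
  latent heat to melt: 0.141×334000 = 47094
  meltwater 0→T: 0.141×4180×T = 589.38 T
  seawater: 5905.2(T − 80.6)
6494.6 T = 475959 − 53960 = 421999
T ≈ 64.98 °C — above 0 °C, consistent with complete melting.

T_f ≈ 65.0 °C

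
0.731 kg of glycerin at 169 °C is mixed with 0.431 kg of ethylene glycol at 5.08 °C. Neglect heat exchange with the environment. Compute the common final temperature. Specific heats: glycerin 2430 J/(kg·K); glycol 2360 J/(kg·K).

T_f ≈ 109.3 °C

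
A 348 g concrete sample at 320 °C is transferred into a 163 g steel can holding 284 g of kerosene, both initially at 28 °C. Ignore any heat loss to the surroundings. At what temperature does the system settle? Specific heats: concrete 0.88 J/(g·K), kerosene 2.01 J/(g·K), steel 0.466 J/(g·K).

Net heat exchanged in the isolated system is zero:
348*0.88*(T − 320) + 284*2.01*(T − 28) + 163*0.466*(T − 28) = 0
953.04 T = 116107
T = 116107 / 953.04 = 122 °C

T_f ≈ 121.8 °C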